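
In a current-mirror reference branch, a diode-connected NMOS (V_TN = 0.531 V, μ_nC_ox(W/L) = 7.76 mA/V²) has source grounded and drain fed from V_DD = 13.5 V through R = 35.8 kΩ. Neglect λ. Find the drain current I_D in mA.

With gate tied to drain, V_GS = V_DS ≥ V_GS − V_TN, so the device is in saturation.
KCL at the drain: ½ k_n (V_GS − V_TN)² = (V_DD − V_GS)/R.
Let x = V_GS − 0.531. Then 139 x² + x − 12.97 = 0, giving x = 0.302 V (positive root), so V_GS = 0.833 V.
I_D = (V_DD − V_GS)/R = (13.5 − 0.833) / 35.8 = 0.354 mA.

I_D = 0.354 mA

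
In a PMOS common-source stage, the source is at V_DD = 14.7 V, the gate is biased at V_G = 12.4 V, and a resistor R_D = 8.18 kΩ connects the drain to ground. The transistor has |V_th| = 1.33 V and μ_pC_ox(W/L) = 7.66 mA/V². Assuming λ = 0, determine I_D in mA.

V_SG = V_DD − V_G = 14.7 − 12.4 = 2.3 V, so V_ov = 2.3 − 1.33 = 0.97 V.
Assume saturation: I_D = ½ k_p V_ov² = 0.5 × 7.66 × 0.97² = 3.6 mA, giving V_SD = V_DD − I_D R_D = 14.7 − 3.6 × 8.18 = -14.8 V.
But -14.8 V < V_ov = 0.97 V, so the device is actually in triode.
In triode I_D = k_p[V_ov V_SD − ½ V_SD²] and I_D = (V_DD − V_SD)/R_D. Equating: 31.3 V_SD² − 61.78 V_SD + 14.7 = 0, giving V_SD = 0.277 V (the root below V_ov).
I_D = (14.7 − 0.277) / 8.18 = 1.76 mA.

I_D = 1.76 mA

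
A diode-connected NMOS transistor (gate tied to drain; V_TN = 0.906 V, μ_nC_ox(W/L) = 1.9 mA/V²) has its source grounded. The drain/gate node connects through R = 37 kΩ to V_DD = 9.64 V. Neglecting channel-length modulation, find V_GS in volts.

V_GS = 1.39 V

With gate tied to drain, V_GS = V_DS ≥ V_GS − V_TN, so the device is in saturation.
KCL at the drain: ½ k_n (V_GS − V_TN)² = (V_DD − V_GS)/R.
Let x = V_GS − 0.906. Then 35.1 x² + x − 8.734 = 0, giving x = 0.484 V (positive root), so V_GS = 1.39 V.
I_D = (V_DD − V_GS)/R = (9.64 − 1.39) / 37 = 0.223 mA.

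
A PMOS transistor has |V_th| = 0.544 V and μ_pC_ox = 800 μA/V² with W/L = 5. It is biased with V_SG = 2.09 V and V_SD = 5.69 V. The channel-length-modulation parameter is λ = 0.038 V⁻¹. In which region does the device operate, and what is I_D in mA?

Saturation; I_D = 5.81 mA

k_p = μ_pC_ox · (W/L) = 4 mA/V².
V_ov = V_SG − |V_th| = 2.09 − 0.544 = 1.55 V.
Since V_SD = 5.69 V ≥ V_ov = 1.55 V, the device is in saturation.
I_D = ½ k_p V_ov² (1 + λ V_SD) = 0.5 × 4 × 1.55² × (1 + 0.038 × 5.69) = 5.81 mA.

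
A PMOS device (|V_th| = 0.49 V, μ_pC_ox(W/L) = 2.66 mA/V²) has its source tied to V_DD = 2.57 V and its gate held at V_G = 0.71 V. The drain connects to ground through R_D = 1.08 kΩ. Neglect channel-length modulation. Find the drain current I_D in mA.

V_SG = V_DD − V_G = 2.57 − 0.71 = 1.86 V, so V_ov = 1.86 − 0.49 = 1.37 V.
Assume saturation: I_D = ½ k_p V_ov² = 0.5 × 2.66 × 1.37² = 2.5 mA, giving V_SD = V_DD − I_D R_D = 2.57 − 2.5 × 1.08 = -0.126 V.
But -0.126 V < V_ov = 1.37 V, so the device is actually in triode.
In triode I_D = k_p[V_ov V_SD − ½ V_SD²] and I_D = (V_DD − V_SD)/R_D. Equating: 1.44 V_SD² − 4.936 V_SD + 2.57 = 0, giving V_SD = 0.64 V (the root below V_ov).
I_D = (2.57 − 0.64) / 1.08 = 1.79 mA.

I_D = 1.79 mA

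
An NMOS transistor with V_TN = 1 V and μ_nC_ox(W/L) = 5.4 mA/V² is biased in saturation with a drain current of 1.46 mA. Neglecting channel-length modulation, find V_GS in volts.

V_GS = 1.74 V

In saturation I_D = ½ k_n (V_GS − V_TN)², so V_GS − V_TN = √(2 I_D / k_n) = √(2 × 1.46 / 5.4) = 0.735 V.
V_GS = 1 + 0.735 = 1.74 V.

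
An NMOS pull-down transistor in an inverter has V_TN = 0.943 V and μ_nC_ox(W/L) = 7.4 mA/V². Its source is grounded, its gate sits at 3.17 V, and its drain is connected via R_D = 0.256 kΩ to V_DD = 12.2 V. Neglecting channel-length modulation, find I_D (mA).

I_D = 18.4 mA

V_GS = V_G = 3.17 V, so V_ov = 3.17 − 0.943 = 2.23 V.
Assume saturation: I_D = ½ k_n V_ov² = 0.5 × 7.4 × 2.23² = 18.4 mA, giving V_DS = V_DD − I_D R_D = 12.2 − 18.4 × 0.256 = 7.5 V.
V_DS = 7.5 V ≥ V_ov = 2.23 V, confirming saturation.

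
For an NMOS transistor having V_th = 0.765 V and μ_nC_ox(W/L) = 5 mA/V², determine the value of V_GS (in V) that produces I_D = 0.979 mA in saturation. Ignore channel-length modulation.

In saturation I_D = ½ k_n (V_GS − V_th)², so V_GS − V_th = √(2 I_D / k_n) = √(2 × 0.979 / 5) = 0.626 V.
V_GS = 0.765 + 0.626 = 1.39 V.

V_GS = 1.39 V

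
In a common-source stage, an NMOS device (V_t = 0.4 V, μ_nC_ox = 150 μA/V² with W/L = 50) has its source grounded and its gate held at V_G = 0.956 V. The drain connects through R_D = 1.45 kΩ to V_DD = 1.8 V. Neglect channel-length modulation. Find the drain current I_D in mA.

I_D = 1.00 mA

V_GS = V_G = 0.956 V, so V_ov = 0.956 − 0.4 = 0.556 V.
k_n = μ_nC_ox · (W/L) = 7.5 mA/V².
Assume saturation: I_D = ½ k_n V_ov² = 0.5 × 7.5 × 0.556² = 1.16 mA, giving V_DS = V_DD − I_D R_D = 1.8 − 1.16 × 1.45 = 0.119 V.
But 0.119 V < V_ov = 0.556 V, so the device is actually in triode.
In triode I_D = k_n[V_ov V_DS − ½ V_DS²] and I_D = (V_DD − V_DS)/R_D. Equating: 5.44 V_DS² − 7.046 V_DS + 1.8 = 0, giving V_DS = 0.35 V (the root below V_ov).
I_D = (1.8 − 0.35) / 1.45 = 1 mA.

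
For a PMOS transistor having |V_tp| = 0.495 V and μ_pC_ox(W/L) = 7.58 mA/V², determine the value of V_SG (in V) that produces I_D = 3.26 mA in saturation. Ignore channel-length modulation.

V_SG = 1.42 V

In saturation I_D = ½ k_p (V_SG − |V_tp|)², so V_SG − |V_tp| = √(2 I_D / k_p) = √(2 × 3.26 / 7.58) = 0.927 V.
V_SG = 0.495 + 0.927 = 1.42 V.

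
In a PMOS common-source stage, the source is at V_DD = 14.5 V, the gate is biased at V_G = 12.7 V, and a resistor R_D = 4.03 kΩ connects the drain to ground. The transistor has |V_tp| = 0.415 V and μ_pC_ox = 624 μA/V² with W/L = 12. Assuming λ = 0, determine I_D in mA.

I_D = 3.50 mA

V_SG = V_DD − V_G = 14.5 − 12.7 = 1.8 V, so V_ov = 1.8 − 0.415 = 1.39 V.
k_p = μ_pC_ox · (W/L) = 7.488 mA/V².
Assume saturation: I_D = ½ k_p V_ov² = 0.5 × 7.488 × 1.39² = 7.18 mA, giving V_SD = V_DD − I_D R_D = 14.5 − 7.18 × 4.03 = -14.4 V.
But -14.4 V < V_ov = 1.39 V, so the device is actually in triode.
In triode I_D = k_p[V_ov V_SD − ½ V_SD²] and I_D = (V_DD − V_SD)/R_D. Equating: 15.1 V_SD² − 42.79 V_SD + 14.5 = 0, giving V_SD = 0.393 V (the root below V_ov).
I_D = (14.5 − 0.393) / 4.03 = 3.5 mA.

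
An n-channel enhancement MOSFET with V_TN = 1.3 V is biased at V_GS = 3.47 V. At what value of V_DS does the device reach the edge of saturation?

V_DS,sat = 2.17 V

The boundary between triode and saturation is V_DS = V_GS − V_TN = V_ov.
V_ov = 3.47 − 1.3 = 2.17 V.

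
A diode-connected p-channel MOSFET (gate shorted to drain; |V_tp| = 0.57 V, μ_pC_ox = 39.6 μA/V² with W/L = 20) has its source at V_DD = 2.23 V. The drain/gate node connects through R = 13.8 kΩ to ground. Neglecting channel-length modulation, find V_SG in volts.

V_SG = 1.04 V

With gate tied to drain, V_SG = V_SD ≥ V_SG − |V_tp|, so the device is in saturation.
k_p = μ_pC_ox · (W/L) = 0.792 mA/V².
KCL at the drain: ½ k_p (V_SG − |V_tp|)² = (V_DD − V_SG)/R.
Let x = V_SG − 0.57. Then 5.46 x² + x − 1.66 = 0, giving x = 0.467 V (positive root), so V_SG = 1.04 V.
I_D = (V_DD − V_SG)/R = (2.23 − 1.04) / 13.8 = 0.0864 mA.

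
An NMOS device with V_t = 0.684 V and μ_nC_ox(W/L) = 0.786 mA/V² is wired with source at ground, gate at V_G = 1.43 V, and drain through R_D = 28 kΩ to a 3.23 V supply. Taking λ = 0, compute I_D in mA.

V_GS = V_G = 1.43 V, so V_ov = 1.43 − 0.684 = 0.746 V.
Assume saturation: I_D = ½ k_n V_ov² = 0.5 × 0.786 × 0.746² = 0.219 mA, giving V_DS = V_DD − I_D R_D = 3.23 − 0.219 × 28 = -2.89 V.
But -2.89 V < V_ov = 0.746 V, so the device is actually in triode.
In triode I_D = k_n[V_ov V_DS − ½ V_DS²] and I_D = (V_DD − V_DS)/R_D. Equating: 11 V_DS² − 17.42 V_DS + 3.23 = 0, giving V_DS = 0.215 V (the root below V_ov).
I_D = (3.23 − 0.215) / 28 = 0.108 mA.

I_D = 0.108 mA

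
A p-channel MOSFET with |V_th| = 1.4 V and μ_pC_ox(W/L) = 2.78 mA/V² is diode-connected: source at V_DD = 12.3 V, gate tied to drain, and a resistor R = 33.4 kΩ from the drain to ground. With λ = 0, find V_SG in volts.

With gate tied to drain, V_SG = V_SD ≥ V_SG − |V_th|, so the device is in saturation.
KCL at the drain: ½ k_p (V_SG − |V_th|)² = (V_DD − V_SG)/R.
Let x = V_SG − 1.4. Then 46.4 x² + x − 10.9 = 0, giving x = 0.474 V (positive root), so V_SG = 1.87 V.
I_D = (V_DD − V_SG)/R = (12.3 − 1.87) / 33.4 = 0.312 mA.

V_SG = 1.87 V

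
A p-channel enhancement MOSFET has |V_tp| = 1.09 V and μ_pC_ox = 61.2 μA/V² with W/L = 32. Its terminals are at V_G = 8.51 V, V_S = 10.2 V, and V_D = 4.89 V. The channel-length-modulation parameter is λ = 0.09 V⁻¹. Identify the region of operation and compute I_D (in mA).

V_SG = V_S − V_G = 10.2 − 8.51 = 1.69 V; V_SD = V_S − V_D = 10.2 − 4.89 = 5.31 V.
k_p = μ_pC_ox · (W/L) = 1.958 mA/V².
V_ov = V_SG − |V_tp| = 1.69 − 1.09 = 0.6 V.
Since V_SD = 5.31 V ≥ V_ov = 0.6 V, the device is in saturation.
I_D = ½ k_p V_ov² (1 + λ V_SD) = 0.5 × 1.958 × 0.6² × (1 + 0.09 × 5.31) = 0.521 mA.

Saturation; I_D = 0.521 mA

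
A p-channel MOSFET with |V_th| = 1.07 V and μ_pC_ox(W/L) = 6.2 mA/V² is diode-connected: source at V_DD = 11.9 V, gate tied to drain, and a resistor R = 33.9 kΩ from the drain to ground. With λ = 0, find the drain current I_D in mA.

I_D = 0.310 mA

With gate tied to drain, V_SG = V_SD ≥ V_SG − |V_th|, so the device is in saturation.
KCL at the drain: ½ k_p (V_SG − |V_th|)² = (V_DD − V_SG)/R.
Let x = V_SG − 1.07. Then 105 x² + x − 10.83 = 0, giving x = 0.316 V (positive root), so V_SG = 1.39 V.
I_D = (V_DD − V_SG)/R = (11.9 − 1.39) / 33.9 = 0.31 mA.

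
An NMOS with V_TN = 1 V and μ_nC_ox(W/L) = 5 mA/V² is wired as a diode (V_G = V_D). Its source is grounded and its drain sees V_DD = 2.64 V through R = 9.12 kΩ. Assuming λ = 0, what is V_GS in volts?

V_GS = 1.25 V

With gate tied to drain, V_GS = V_DS ≥ V_GS − V_TN, so the device is in saturation.
KCL at the drain: ½ k_n (V_GS − V_TN)² = (V_DD − V_GS)/R.
Let x = V_GS − 1. Then 22.8 x² + x − 1.64 = 0, giving x = 0.247 V (positive root), so V_GS = 1.25 V.
I_D = (V_DD − V_GS)/R = (2.64 − 1.25) / 9.12 = 0.153 mA.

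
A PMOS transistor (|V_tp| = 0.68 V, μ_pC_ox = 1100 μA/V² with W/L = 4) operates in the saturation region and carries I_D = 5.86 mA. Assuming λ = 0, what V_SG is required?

k_p = μ_pC_ox · (W/L) = 4.4 mA/V².
In saturation I_D = ½ k_p (V_SG − |V_tp|)², so V_SG − |V_tp| = √(2 I_D / k_p) = √(2 × 5.86 / 4.4) = 1.63 V.
V_SG = 0.68 + 1.63 = 2.31 V.

V_SG = 2.31 V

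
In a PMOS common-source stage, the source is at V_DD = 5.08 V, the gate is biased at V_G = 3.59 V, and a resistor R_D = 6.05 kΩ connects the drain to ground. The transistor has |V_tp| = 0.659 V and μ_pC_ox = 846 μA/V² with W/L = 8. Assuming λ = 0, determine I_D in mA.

I_D = 0.813 mA

V_SG = V_DD − V_G = 5.08 − 3.59 = 1.49 V, so V_ov = 1.49 − 0.659 = 0.831 V.
k_p = μ_pC_ox · (W/L) = 6.768 mA/V².
Assume saturation: I_D = ½ k_p V_ov² = 0.5 × 6.768 × 0.831² = 2.34 mA, giving V_SD = V_DD − I_D R_D = 5.08 − 2.34 × 6.05 = -9.06 V.
But -9.06 V < V_ov = 0.831 V, so the device is actually in triode.
In triode I_D = k_p[V_ov V_SD − ½ V_SD²] and I_D = (V_DD − V_SD)/R_D. Equating: 20.5 V_SD² − 35.03 V_SD + 5.08 = 0, giving V_SD = 0.16 V (the root below V_ov).
I_D = (5.08 − 0.16) / 6.05 = 0.813 mA.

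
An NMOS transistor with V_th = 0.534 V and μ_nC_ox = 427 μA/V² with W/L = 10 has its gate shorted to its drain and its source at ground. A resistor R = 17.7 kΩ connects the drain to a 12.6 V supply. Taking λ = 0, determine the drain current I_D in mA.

With gate tied to drain, V_GS = V_DS ≥ V_GS − V_th, so the device is in saturation.
k_n = μ_nC_ox · (W/L) = 4.27 mA/V².
KCL at the drain: ½ k_n (V_GS − V_th)² = (V_DD − V_GS)/R.
Let x = V_GS − 0.534. Then 37.8 x² + x − 12.07 = 0, giving x = 0.552 V (positive root), so V_GS = 1.09 V.
I_D = (V_DD − V_GS)/R = (12.6 − 1.09) / 17.7 = 0.651 mA.

I_D = 0.651 mA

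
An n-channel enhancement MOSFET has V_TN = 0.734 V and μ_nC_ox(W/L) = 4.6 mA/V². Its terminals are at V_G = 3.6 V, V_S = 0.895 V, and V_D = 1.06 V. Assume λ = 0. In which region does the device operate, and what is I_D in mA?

Triode; I_D = 1.43 mA

V_GS = V_G − V_S = 3.6 − 0.895 = 2.71 V; V_DS = V_D − V_S = 1.06 − 0.895 = 0.165 V.
V_ov = V_GS − V_TN = 2.71 − 0.734 = 1.97 V.
Since V_DS = 0.165 V < V_ov = 1.97 V, the device is in the triode region.
I_D = k_n [V_ov · V_DS − ½ V_DS²] = 4.6 × [1.97 × 0.165 − 0.5 × 0.165²] = 1.43 mA.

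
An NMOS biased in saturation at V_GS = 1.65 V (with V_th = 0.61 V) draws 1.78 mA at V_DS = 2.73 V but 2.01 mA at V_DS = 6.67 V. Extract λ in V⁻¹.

With V_GS fixed, I_D ∝ (1 + λ V_DS) in saturation, so I_D2/I_D1 = (1 + λ V_DS2)/(1 + λ V_DS1).
2.01/1.78 = 1.129 = (1 + 6.67 λ)/(1 + 2.73 λ).
Solving: λ (I_D1 V_DS2 − I_D2 V_DS1) = I_D2 − I_D1, so λ = (2.01 − 1.78) / (1.78 × 6.67 − 2.01 × 2.73) = 0.23 / 6.39 = 0.036 V⁻¹.

λ = 0.0360 V⁻¹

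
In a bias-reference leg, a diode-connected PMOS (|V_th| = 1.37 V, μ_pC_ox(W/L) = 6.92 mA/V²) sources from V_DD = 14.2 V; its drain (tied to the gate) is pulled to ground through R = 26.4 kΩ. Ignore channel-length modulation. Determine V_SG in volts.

With gate tied to drain, V_SG = V_SD ≥ V_SG − |V_th|, so the device is in saturation.
KCL at the drain: ½ k_p (V_SG − |V_th|)² = (V_DD − V_SG)/R.
Let x = V_SG − 1.37. Then 91.3 x² + x − 12.83 = 0, giving x = 0.369 V (positive root), so V_SG = 1.74 V.
I_D = (V_DD − V_SG)/R = (14.2 − 1.74) / 26.4 = 0.472 mA.

V_SG = 1.74 V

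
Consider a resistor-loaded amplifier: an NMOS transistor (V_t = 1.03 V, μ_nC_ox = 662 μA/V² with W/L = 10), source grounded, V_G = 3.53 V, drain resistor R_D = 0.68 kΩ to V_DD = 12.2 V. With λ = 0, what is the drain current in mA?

I_D = 16.0 mA

V_GS = V_G = 3.53 V, so V_ov = 3.53 − 1.03 = 2.5 V.
k_n = μ_nC_ox · (W/L) = 6.62 mA/V².
Assume saturation: I_D = ½ k_n V_ov² = 0.5 × 6.62 × 2.5² = 20.7 mA, giving V_DS = V_DD − I_D R_D = 12.2 − 20.7 × 0.68 = -1.87 V.
But -1.87 V < V_ov = 2.5 V, so the device is actually in triode.
In triode I_D = k_n[V_ov V_DS − ½ V_DS²] and I_D = (V_DD − V_DS)/R_D. Equating: 2.25 V_DS² − 12.25 V_DS + 12.2 = 0, giving V_DS = 1.31 V (the root below V_ov).
I_D = (12.2 − 1.31) / 0.68 = 16 mA.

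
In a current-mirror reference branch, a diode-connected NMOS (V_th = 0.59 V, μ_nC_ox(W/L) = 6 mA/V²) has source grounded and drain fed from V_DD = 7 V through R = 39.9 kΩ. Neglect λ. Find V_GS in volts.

V_GS = 0.817 V

With gate tied to drain, V_GS = V_DS ≥ V_GS − V_th, so the device is in saturation.
KCL at the drain: ½ k_n (V_GS − V_th)² = (V_DD − V_GS)/R.
Let x = V_GS − 0.59. Then 120 x² + x − 6.41 = 0, giving x = 0.227 V (positive root), so V_GS = 0.817 V.
I_D = (V_DD − V_GS)/R = (7 − 0.817) / 39.9 = 0.155 mA.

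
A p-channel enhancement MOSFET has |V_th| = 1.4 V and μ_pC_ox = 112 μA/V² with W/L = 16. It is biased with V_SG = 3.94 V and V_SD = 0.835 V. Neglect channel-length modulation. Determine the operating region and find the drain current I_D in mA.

k_p = μ_pC_ox · (W/L) = 1.792 mA/V².
V_ov = V_SG − |V_th| = 3.94 − 1.4 = 2.54 V.
Since V_SD = 0.835 V < V_ov = 2.54 V, the device is in the triode region.
I_D = k_p [V_ov · V_SD − ½ V_SD²] = 1.792 × [2.54 × 0.835 − 0.5 × 0.835²] = 3.18 mA.

Triode; I_D = 3.18 mA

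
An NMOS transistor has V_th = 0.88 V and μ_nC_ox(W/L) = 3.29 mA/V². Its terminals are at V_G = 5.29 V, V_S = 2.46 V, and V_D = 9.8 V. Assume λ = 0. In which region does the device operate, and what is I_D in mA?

V_GS = V_G − V_S = 5.29 − 2.46 = 2.83 V; V_DS = V_D − V_S = 9.8 − 2.46 = 7.34 V.
V_ov = V_GS − V_th = 2.83 − 0.88 = 1.95 V.
Since V_DS = 7.34 V ≥ V_ov = 1.95 V, the device is in saturation.
I_D = ½ k_n V_ov² = 0.5 × 3.29 × 1.95² = 6.26 mA.

Saturation; I_D = 6.26 mA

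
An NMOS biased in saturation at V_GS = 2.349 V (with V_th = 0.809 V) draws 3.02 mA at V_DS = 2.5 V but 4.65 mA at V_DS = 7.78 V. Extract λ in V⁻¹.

λ = 0.137 V⁻¹

With V_GS fixed, I_D ∝ (1 + λ V_DS) in saturation, so I_D2/I_D1 = (1 + λ V_DS2)/(1 + λ V_DS1).
4.65/3.02 = 1.54 = (1 + 7.78 λ)/(1 + 2.5 λ).
Solving: λ (I_D1 V_DS2 − I_D2 V_DS1) = I_D2 − I_D1, so λ = (4.65 − 3.02) / (3.02 × 7.78 − 4.65 × 2.5) = 1.63 / 11.9 = 0.137 V⁻¹.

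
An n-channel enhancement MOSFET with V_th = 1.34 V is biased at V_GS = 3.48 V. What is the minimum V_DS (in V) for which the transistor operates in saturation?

V_DS,sat = 2.14 V

The boundary between triode and saturation is V_DS = V_GS − V_th = V_ov.
V_ov = 3.48 − 1.34 = 2.14 V.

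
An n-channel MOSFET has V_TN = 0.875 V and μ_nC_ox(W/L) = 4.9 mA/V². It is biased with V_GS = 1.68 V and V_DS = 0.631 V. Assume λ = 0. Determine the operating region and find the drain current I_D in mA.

V_ov = V_GS − V_TN = 1.68 − 0.875 = 0.805 V.
Since V_DS = 0.631 V < V_ov = 0.805 V, the device is in the triode region.
I_D = k_n [V_ov · V_DS − ½ V_DS²] = 4.9 × [0.805 × 0.631 − 0.5 × 0.631²] = 1.51 mA.

Triode; I_D = 1.51 mA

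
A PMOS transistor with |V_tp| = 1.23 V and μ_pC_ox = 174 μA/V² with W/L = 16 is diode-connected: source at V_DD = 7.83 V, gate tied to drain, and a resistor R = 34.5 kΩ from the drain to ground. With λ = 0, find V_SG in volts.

V_SG = 1.59 V

With gate tied to drain, V_SG = V_SD ≥ V_SG − |V_tp|, so the device is in saturation.
k_p = μ_pC_ox · (W/L) = 2.784 mA/V².
KCL at the drain: ½ k_p (V_SG − |V_tp|)² = (V_DD − V_SG)/R.
Let x = V_SG − 1.23. Then 48 x² + x − 6.6 = 0, giving x = 0.36 V (positive root), so V_SG = 1.59 V.
I_D = (V_DD − V_SG)/R = (7.83 − 1.59) / 34.5 = 0.181 mA.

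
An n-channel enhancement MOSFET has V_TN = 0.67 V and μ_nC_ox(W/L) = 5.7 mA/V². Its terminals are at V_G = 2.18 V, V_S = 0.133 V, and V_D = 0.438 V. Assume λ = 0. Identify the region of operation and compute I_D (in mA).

V_GS = V_G − V_S = 2.18 − 0.133 = 2.05 V; V_DS = V_D − V_S = 0.438 − 0.133 = 0.305 V.
V_ov = V_GS − V_TN = 2.05 − 0.67 = 1.38 V.
Since V_DS = 0.305 V < V_ov = 1.38 V, the device is in the triode region.
I_D = k_n [V_ov · V_DS − ½ V_DS²] = 5.7 × [1.38 × 0.305 − 0.5 × 0.305²] = 2.13 mA.

Triode; I_D = 2.13 mA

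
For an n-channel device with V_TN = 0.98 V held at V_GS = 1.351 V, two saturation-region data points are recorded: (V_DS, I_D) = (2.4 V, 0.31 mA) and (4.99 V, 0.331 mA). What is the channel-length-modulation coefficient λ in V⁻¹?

λ = 0.0279 V⁻¹

With V_GS fixed, I_D ∝ (1 + λ V_DS) in saturation, so I_D2/I_D1 = (1 + λ V_DS2)/(1 + λ V_DS1).
0.331/0.31 = 1.068 = (1 + 4.99 λ)/(1 + 2.4 λ).
Solving: λ (I_D1 V_DS2 − I_D2 V_DS1) = I_D2 − I_D1, so λ = (0.331 − 0.31) / (0.31 × 4.99 − 0.331 × 2.4) = 0.021 / 0.753 = 0.0279 V⁻¹.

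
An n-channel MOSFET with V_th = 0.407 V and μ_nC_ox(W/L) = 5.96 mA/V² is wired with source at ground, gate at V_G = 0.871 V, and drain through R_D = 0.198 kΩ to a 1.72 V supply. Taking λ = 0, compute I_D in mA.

I_D = 0.642 mA

V_GS = V_G = 0.871 V, so V_ov = 0.871 − 0.407 = 0.464 V.
Assume saturation: I_D = ½ k_n V_ov² = 0.5 × 5.96 × 0.464² = 0.642 mA, giving V_DS = V_DD − I_D R_D = 1.72 − 0.642 × 0.198 = 1.59 V.
V_DS = 1.59 V ≥ V_ov = 0.464 V, confirming saturation.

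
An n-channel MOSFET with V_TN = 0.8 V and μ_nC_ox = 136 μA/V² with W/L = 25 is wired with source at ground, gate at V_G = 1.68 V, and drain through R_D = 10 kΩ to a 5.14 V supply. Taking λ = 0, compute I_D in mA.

I_D = 0.495 mA

V_GS = V_G = 1.68 V, so V_ov = 1.68 − 0.8 = 0.88 V.
k_n = μ_nC_ox · (W/L) = 3.4 mA/V².
Assume saturation: I_D = ½ k_n V_ov² = 0.5 × 3.4 × 0.88² = 1.32 mA, giving V_DS = V_DD − I_D R_D = 5.14 − 1.32 × 10 = -8.02 V.
But -8.02 V < V_ov = 0.88 V, so the device is actually in triode.
In triode I_D = k_n[V_ov V_DS − ½ V_DS²] and I_D = (V_DD − V_DS)/R_D. Equating: 17 V_DS² − 30.92 V_DS + 5.14 = 0, giving V_DS = 0.185 V (the root below V_ov).
I_D = (5.14 − 0.185) / 10 = 0.495 mA.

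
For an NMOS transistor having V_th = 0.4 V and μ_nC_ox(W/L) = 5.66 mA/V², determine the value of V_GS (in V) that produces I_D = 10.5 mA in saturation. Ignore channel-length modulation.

In saturation I_D = ½ k_n (V_GS − V_th)², so V_GS − V_th = √(2 I_D / k_n) = √(2 × 10.5 / 5.66) = 1.93 V.
V_GS = 0.4 + 1.93 = 2.33 V.

V_GS = 2.33 V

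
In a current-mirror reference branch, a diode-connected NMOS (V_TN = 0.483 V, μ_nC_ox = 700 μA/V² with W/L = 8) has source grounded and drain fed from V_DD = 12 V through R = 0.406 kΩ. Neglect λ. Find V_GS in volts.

With gate tied to drain, V_GS = V_DS ≥ V_GS − V_TN, so the device is in saturation.
k_n = μ_nC_ox · (W/L) = 5.6 mA/V².
KCL at the drain: ½ k_n (V_GS − V_TN)² = (V_DD − V_GS)/R.
Let x = V_GS − 0.483. Then 1.14 x² + x − 11.52 = 0, giving x = 2.77 V (positive root), so V_GS = 3.26 V.
I_D = (V_DD − V_GS)/R = (12 − 3.26) / 0.406 = 21.5 mA.

V_GS = 3.26 V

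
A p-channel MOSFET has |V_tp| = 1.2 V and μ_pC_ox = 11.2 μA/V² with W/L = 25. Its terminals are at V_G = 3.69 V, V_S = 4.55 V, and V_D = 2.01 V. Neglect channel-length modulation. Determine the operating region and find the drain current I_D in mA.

Cutoff; I_D = 0 mA

V_SG = V_S − V_G = 4.55 − 3.69 = 0.86 V; V_SD = V_S − V_D = 4.55 − 2.01 = 2.54 V.
V_SG = 0.86 V < |V_tp| = 1.2 V, so the transistor is in cutoff.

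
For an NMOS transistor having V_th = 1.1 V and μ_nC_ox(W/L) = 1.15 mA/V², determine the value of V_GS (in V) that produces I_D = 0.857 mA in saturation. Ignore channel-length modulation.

V_GS = 2.32 V

In saturation I_D = ½ k_n (V_GS − V_th)², so V_GS − V_th = √(2 I_D / k_n) = √(2 × 0.857 / 1.15) = 1.22 V.
V_GS = 1.1 + 1.22 = 2.32 V.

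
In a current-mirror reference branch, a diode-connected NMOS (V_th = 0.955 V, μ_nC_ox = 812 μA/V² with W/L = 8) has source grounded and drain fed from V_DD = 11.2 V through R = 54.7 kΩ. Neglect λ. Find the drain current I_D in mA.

With gate tied to drain, V_GS = V_DS ≥ V_GS − V_th, so the device is in saturation.
k_n = μ_nC_ox · (W/L) = 6.496 mA/V².
KCL at the drain: ½ k_n (V_GS − V_th)² = (V_DD − V_GS)/R.
Let x = V_GS − 0.955. Then 178 x² + x − 10.24 = 0, giving x = 0.237 V (positive root), so V_GS = 1.19 V.
I_D = (V_DD − V_GS)/R = (11.2 − 1.19) / 54.7 = 0.183 mA.

I_D = 0.183 mA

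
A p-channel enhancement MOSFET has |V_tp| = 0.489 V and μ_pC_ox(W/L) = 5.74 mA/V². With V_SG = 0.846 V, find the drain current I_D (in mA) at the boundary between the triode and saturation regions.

At the boundary V_SD = V_ov = V_SG − |V_tp| = 0.846 − 0.489 = 0.357 V.
I_D = ½ k_p V_ov² = 0.5 × 5.74 × 0.357² = 0.366 mA.

I_D = 0.366 mA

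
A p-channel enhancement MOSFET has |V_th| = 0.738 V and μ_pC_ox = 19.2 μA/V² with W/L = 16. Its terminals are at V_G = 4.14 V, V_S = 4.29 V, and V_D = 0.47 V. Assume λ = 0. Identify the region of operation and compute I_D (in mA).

Cutoff; I_D = 0 mA

V_SG = V_S − V_G = 4.29 − 4.14 = 0.15 V; V_SD = V_S − V_D = 4.29 − 0.47 = 3.82 V.
V_SG = 0.15 V < |V_th| = 0.738 V, so the transistor is in cutoff.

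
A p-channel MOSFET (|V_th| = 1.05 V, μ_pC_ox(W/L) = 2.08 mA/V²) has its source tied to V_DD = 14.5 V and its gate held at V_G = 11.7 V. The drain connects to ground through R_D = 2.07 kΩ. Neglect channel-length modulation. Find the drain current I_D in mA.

V_SG = V_DD − V_G = 14.5 − 11.7 = 2.8 V, so V_ov = 2.8 − 1.05 = 1.75 V.
Assume saturation: I_D = ½ k_p V_ov² = 0.5 × 2.08 × 1.75² = 3.19 mA, giving V_SD = V_DD − I_D R_D = 14.5 − 3.19 × 2.07 = 7.91 V.
V_SD = 7.91 V ≥ V_ov = 1.75 V, confirming saturation.

I_D = 3.19 mA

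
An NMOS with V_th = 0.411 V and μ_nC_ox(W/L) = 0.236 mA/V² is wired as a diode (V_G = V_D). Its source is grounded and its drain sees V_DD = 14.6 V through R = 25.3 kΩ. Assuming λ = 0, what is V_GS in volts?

With gate tied to drain, V_GS = V_DS ≥ V_GS − V_th, so the device is in saturation.
KCL at the drain: ½ k_n (V_GS − V_th)² = (V_DD − V_GS)/R.
Let x = V_GS − 0.411. Then 2.99 x² + x − 14.19 = 0, giving x = 2.02 V (positive root), so V_GS = 2.43 V.
I_D = (V_DD − V_GS)/R = (14.6 − 2.43) / 25.3 = 0.481 mA.

V_GS = 2.43 V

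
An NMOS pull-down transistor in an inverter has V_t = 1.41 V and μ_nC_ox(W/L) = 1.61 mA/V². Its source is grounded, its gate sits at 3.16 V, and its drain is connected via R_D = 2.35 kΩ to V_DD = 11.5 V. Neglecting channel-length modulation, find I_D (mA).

I_D = 2.47 mA

V_GS = V_G = 3.16 V, so V_ov = 3.16 − 1.41 = 1.75 V.
Assume saturation: I_D = ½ k_n V_ov² = 0.5 × 1.61 × 1.75² = 2.47 mA, giving V_DS = V_DD − I_D R_D = 11.5 − 2.47 × 2.35 = 5.71 V.
V_DS = 5.71 V ≥ V_ov = 1.75 V, confirming saturation.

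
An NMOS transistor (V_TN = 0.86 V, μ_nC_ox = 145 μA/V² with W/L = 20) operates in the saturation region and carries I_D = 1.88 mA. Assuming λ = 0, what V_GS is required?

k_n = μ_nC_ox · (W/L) = 2.9 mA/V².
In saturation I_D = ½ k_n (V_GS − V_TN)², so V_GS − V_TN = √(2 I_D / k_n) = √(2 × 1.88 / 2.9) = 1.14 V.
V_GS = 0.86 + 1.14 = 2 V.

V_GS = 2.00 V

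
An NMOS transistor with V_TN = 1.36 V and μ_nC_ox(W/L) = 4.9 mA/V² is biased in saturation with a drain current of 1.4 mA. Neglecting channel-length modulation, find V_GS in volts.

In saturation I_D = ½ k_n (V_GS − V_TN)², so V_GS − V_TN = √(2 I_D / k_n) = √(2 × 1.4 / 4.9) = 0.756 V.
V_GS = 1.36 + 0.756 = 2.12 V.

V_GS = 2.12 V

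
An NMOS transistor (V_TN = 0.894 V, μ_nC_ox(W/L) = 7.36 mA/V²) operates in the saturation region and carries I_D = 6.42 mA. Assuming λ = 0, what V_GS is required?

In saturation I_D = ½ k_n (V_GS − V_TN)², so V_GS − V_TN = √(2 I_D / k_n) = √(2 × 6.42 / 7.36) = 1.32 V.
V_GS = 0.894 + 1.32 = 2.21 V.

V_GS = 2.21 V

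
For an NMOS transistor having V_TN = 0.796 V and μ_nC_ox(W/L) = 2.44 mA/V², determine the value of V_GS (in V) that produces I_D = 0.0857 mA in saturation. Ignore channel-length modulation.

In saturation I_D = ½ k_n (V_GS − V_TN)², so V_GS − V_TN = √(2 I_D / k_n) = √(2 × 0.0857 / 2.44) = 0.265 V.
V_GS = 0.796 + 0.265 = 1.06 V.

V_GS = 1.06 V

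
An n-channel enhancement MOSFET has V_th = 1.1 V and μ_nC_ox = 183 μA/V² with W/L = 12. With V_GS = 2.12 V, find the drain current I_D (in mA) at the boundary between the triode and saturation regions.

I_D = 1.14 mA

At the boundary V_DS = V_ov = V_GS − V_th = 2.12 − 1.1 = 1.02 V.
k_n = μ_nC_ox · (W/L) = 2.196 mA/V².
I_D = ½ k_n V_ov² = 0.5 × 2.196 × 1.02² = 1.14 mA.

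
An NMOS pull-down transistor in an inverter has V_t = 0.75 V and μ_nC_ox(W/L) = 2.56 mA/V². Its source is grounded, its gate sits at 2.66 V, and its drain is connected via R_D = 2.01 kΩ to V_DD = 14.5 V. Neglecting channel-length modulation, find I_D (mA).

V_GS = V_G = 2.66 V, so V_ov = 2.66 − 0.75 = 1.91 V.
Assume saturation: I_D = ½ k_n V_ov² = 0.5 × 2.56 × 1.91² = 4.67 mA, giving V_DS = V_DD − I_D R_D = 14.5 − 4.67 × 2.01 = 5.11 V.
V_DS = 5.11 V ≥ V_ov = 1.91 V, confirming saturation.

I_D = 4.67 mA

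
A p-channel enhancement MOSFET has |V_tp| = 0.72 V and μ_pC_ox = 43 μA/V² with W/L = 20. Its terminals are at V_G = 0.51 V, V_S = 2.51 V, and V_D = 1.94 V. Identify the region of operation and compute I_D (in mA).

Triode; I_D = 0.488 mA

V_SG = V_S − V_G = 2.51 − 0.51 = 2 V; V_SD = V_S − V_D = 2.51 − 1.94 = 0.57 V.
k_p = μ_pC_ox · (W/L) = 0.86 mA/V².
V_ov = V_SG − |V_tp| = 2 − 0.72 = 1.28 V.
Since V_SD = 0.57 V < V_ov = 1.28 V, the device is in the triode region.
I_D = k_p [V_ov · V_SD − ½ V_SD²] = 0.86 × [1.28 × 0.57 − 0.5 × 0.57²] = 0.488 mA.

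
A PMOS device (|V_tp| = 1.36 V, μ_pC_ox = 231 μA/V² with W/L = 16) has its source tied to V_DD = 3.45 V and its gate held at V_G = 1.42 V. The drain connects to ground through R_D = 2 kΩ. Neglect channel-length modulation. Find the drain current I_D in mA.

I_D = 0.830 mA

V_SG = V_DD − V_G = 3.45 − 1.42 = 2.03 V, so V_ov = 2.03 − 1.36 = 0.67 V.
k_p = μ_pC_ox · (W/L) = 3.696 mA/V².
Assume saturation: I_D = ½ k_p V_ov² = 0.5 × 3.696 × 0.67² = 0.83 mA, giving V_SD = V_DD − I_D R_D = 3.45 − 0.83 × 2 = 1.79 V.
V_SD = 1.79 V ≥ V_ov = 0.67 V, confirming saturation.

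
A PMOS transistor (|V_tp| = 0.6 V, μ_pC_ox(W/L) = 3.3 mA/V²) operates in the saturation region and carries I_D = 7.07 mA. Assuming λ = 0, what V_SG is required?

In saturation I_D = ½ k_p (V_SG − |V_tp|)², so V_SG − |V_tp| = √(2 I_D / k_p) = √(2 × 7.07 / 3.3) = 2.07 V.
V_SG = 0.6 + 2.07 = 2.67 V.

V_SG = 2.67 V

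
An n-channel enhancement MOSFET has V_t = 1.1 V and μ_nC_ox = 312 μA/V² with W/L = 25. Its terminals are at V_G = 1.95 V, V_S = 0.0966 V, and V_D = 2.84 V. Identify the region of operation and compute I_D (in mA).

Saturation; I_D = 2.21 mA

V_GS = V_G − V_S = 1.95 − 0.0966 = 1.85 V; V_DS = V_D − V_S = 2.84 − 0.0966 = 2.74 V.
k_n = μ_nC_ox · (W/L) = 7.8 mA/V².
V_ov = V_GS − V_t = 1.85 − 1.1 = 0.753 V.
Since V_DS = 2.74 V ≥ V_ov = 0.753 V, the device is in saturation.
I_D = ½ k_n V_ov² = 0.5 × 7.8 × 0.753² = 2.21 mA.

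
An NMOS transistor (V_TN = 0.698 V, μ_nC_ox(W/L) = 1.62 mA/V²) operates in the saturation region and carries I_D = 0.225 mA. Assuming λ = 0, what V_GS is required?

In saturation I_D = ½ k_n (V_GS − V_TN)², so V_GS − V_TN = √(2 I_D / k_n) = √(2 × 0.225 / 1.62) = 0.527 V.
V_GS = 0.698 + 0.527 = 1.23 V.

V_GS = 1.23 V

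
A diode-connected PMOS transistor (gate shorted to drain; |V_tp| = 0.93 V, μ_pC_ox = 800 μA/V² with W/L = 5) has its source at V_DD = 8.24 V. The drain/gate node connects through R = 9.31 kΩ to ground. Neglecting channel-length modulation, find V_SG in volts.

With gate tied to drain, V_SG = V_SD ≥ V_SG − |V_tp|, so the device is in saturation.
k_p = μ_pC_ox · (W/L) = 4 mA/V².
KCL at the drain: ½ k_p (V_SG − |V_tp|)² = (V_DD − V_SG)/R.
Let x = V_SG − 0.93. Then 18.6 x² + x − 7.31 = 0, giving x = 0.6 V (positive root), so V_SG = 1.53 V.
I_D = (V_DD − V_SG)/R = (8.24 − 1.53) / 9.31 = 0.721 mA.

V_SG = 1.53 V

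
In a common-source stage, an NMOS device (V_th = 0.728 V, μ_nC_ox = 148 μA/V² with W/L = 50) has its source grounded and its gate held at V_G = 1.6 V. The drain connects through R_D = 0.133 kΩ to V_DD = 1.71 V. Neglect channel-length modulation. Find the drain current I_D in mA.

I_D = 2.81 mA

V_GS = V_G = 1.6 V, so V_ov = 1.6 − 0.728 = 0.872 V.
k_n = μ_nC_ox · (W/L) = 7.4 mA/V².
Assume saturation: I_D = ½ k_n V_ov² = 0.5 × 7.4 × 0.872² = 2.81 mA, giving V_DS = V_DD − I_D R_D = 1.71 − 2.81 × 0.133 = 1.34 V.
V_DS = 1.34 V ≥ V_ov = 0.872 V, confirming saturation.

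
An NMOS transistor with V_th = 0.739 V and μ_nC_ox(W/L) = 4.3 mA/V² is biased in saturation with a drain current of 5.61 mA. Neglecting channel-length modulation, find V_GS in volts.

In saturation I_D = ½ k_n (V_GS − V_th)², so V_GS − V_th = √(2 I_D / k_n) = √(2 × 5.61 / 4.3) = 1.62 V.
V_GS = 0.739 + 1.62 = 2.35 V.

V_GS = 2.35 V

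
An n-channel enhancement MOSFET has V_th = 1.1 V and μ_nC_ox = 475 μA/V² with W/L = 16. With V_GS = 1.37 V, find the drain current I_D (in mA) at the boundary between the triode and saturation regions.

At the boundary V_DS = V_ov = V_GS − V_th = 1.37 − 1.1 = 0.27 V.
k_n = μ_nC_ox · (W/L) = 7.6 mA/V².
I_D = ½ k_n V_ov² = 0.5 × 7.6 × 0.27² = 0.277 mA.

I_D = 0.277 mA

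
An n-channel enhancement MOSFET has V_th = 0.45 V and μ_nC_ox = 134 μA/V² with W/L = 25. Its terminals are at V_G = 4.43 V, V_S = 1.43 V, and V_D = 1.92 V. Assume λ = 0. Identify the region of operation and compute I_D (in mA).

V_GS = V_G − V_S = 4.43 − 1.43 = 3 V; V_DS = V_D − V_S = 1.92 − 1.43 = 0.49 V.
k_n = μ_nC_ox · (W/L) = 3.35 mA/V².
V_ov = V_GS − V_th = 3 − 0.45 = 2.55 V.
Since V_DS = 0.49 V < V_ov = 2.55 V, the device is in the triode region.
I_D = k_n [V_ov · V_DS − ½ V_DS²] = 3.35 × [2.55 × 0.49 − 0.5 × 0.49²] = 3.78 mA.

Triode; I_D = 3.78 mA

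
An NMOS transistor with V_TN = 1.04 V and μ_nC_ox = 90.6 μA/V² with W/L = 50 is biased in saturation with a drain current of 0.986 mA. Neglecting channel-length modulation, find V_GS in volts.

k_n = μ_nC_ox · (W/L) = 4.53 mA/V².
In saturation I_D = ½ k_n (V_GS − V_TN)², so V_GS − V_TN = √(2 I_D / k_n) = √(2 × 0.986 / 4.53) = 0.66 V.
V_GS = 1.04 + 0.66 = 1.7 V.

V_GS = 1.70 V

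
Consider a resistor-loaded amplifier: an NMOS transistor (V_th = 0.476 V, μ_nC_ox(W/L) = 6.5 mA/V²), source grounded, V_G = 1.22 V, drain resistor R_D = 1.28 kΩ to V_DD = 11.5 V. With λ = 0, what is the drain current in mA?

V_GS = V_G = 1.22 V, so V_ov = 1.22 − 0.476 = 0.744 V.
Assume saturation: I_D = ½ k_n V_ov² = 0.5 × 6.5 × 0.744² = 1.8 mA, giving V_DS = V_DD − I_D R_D = 11.5 − 1.8 × 1.28 = 9.2 V.
V_DS = 9.2 V ≥ V_ov = 0.744 V, confirming saturation.

I_D = 1.80 mA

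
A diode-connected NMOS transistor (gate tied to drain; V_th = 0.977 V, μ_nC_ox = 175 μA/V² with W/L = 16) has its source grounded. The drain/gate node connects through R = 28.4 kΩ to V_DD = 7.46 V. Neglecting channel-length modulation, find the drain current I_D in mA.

With gate tied to drain, V_GS = V_DS ≥ V_GS − V_th, so the device is in saturation.
k_n = μ_nC_ox · (W/L) = 2.8 mA/V².
KCL at the drain: ½ k_n (V_GS − V_th)² = (V_DD − V_GS)/R.
Let x = V_GS − 0.977. Then 39.8 x² + x − 6.483 = 0, giving x = 0.391 V (positive root), so V_GS = 1.37 V.
I_D = (V_DD − V_GS)/R = (7.46 − 1.37) / 28.4 = 0.214 mA.

I_D = 0.214 mA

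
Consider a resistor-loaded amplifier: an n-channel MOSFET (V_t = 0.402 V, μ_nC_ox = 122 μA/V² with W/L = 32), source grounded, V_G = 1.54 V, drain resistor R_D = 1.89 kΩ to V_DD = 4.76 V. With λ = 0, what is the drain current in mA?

V_GS = V_G = 1.54 V, so V_ov = 1.54 − 0.402 = 1.14 V.
k_n = μ_nC_ox · (W/L) = 3.904 mA/V².
Assume saturation: I_D = ½ k_n V_ov² = 0.5 × 3.904 × 1.14² = 2.53 mA, giving V_DS = V_DD − I_D R_D = 4.76 − 2.53 × 1.89 = -0.0178 V.
But -0.0178 V < V_ov = 1.14 V, so the device is actually in triode.
In triode I_D = k_n[V_ov V_DS − ½ V_DS²] and I_D = (V_DD − V_DS)/R_D. Equating: 3.69 V_DS² − 9.397 V_DS + 4.76 = 0, giving V_DS = 0.698 V (the root below V_ov).
I_D = (4.76 − 0.698) / 1.89 = 2.15 mA.

I_D = 2.15 mA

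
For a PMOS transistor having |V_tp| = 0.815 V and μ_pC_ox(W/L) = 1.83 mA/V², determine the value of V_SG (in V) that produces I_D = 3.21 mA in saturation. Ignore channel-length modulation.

In saturation I_D = ½ k_p (V_SG − |V_tp|)², so V_SG − |V_tp| = √(2 I_D / k_p) = √(2 × 3.21 / 1.83) = 1.87 V.
V_SG = 0.815 + 1.87 = 2.69 V.

V_SG = 2.69 V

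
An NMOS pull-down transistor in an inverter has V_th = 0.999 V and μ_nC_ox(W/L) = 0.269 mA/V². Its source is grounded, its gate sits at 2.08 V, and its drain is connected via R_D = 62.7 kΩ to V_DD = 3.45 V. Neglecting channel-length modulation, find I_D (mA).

I_D = 0.0519 mA

V_GS = V_G = 2.08 V, so V_ov = 2.08 − 0.999 = 1.08 V.
Assume saturation: I_D = ½ k_n V_ov² = 0.5 × 0.269 × 1.08² = 0.157 mA, giving V_DS = V_DD − I_D R_D = 3.45 − 0.157 × 62.7 = -6.4 V.
But -6.4 V < V_ov = 1.08 V, so the device is actually in triode.
In triode I_D = k_n[V_ov V_DS − ½ V_DS²] and I_D = (V_DD − V_DS)/R_D. Equating: 8.43 V_DS² − 19.23 V_DS + 3.45 = 0, giving V_DS = 0.196 V (the root below V_ov).
I_D = (3.45 − 0.196) / 62.7 = 0.0519 mA.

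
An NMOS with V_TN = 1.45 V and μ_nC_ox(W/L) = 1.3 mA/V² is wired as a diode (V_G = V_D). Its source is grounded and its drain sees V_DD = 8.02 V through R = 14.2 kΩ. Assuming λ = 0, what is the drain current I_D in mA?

I_D = 0.407 mA

With gate tied to drain, V_GS = V_DS ≥ V_GS − V_TN, so the device is in saturation.
KCL at the drain: ½ k_n (V_GS − V_TN)² = (V_DD − V_GS)/R.
Let x = V_GS − 1.45. Then 9.23 x² + x − 6.57 = 0, giving x = 0.791 V (positive root), so V_GS = 2.24 V.
I_D = (V_DD − V_GS)/R = (8.02 − 2.24) / 14.2 = 0.407 mA.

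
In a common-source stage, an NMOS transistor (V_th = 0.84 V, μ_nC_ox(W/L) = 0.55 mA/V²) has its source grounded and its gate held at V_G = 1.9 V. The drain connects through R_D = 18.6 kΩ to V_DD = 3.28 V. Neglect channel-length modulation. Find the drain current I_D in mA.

I_D = 0.159 mA

V_GS = V_G = 1.9 V, so V_ov = 1.9 − 0.84 = 1.06 V.
Assume saturation: I_D = ½ k_n V_ov² = 0.5 × 0.55 × 1.06² = 0.309 mA, giving V_DS = V_DD − I_D R_D = 3.28 − 0.309 × 18.6 = -2.47 V.
But -2.47 V < V_ov = 1.06 V, so the device is actually in triode.
In triode I_D = k_n[V_ov V_DS − ½ V_DS²] and I_D = (V_DD − V_DS)/R_D. Equating: 5.12 V_DS² − 11.84 V_DS + 3.28 = 0, giving V_DS = 0.322 V (the root below V_ov).
I_D = (3.28 − 0.322) / 18.6 = 0.159 mA.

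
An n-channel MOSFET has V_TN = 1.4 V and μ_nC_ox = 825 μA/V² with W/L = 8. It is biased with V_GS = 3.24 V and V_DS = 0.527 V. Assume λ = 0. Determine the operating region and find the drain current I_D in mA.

Triode; I_D = 5.48 mA

k_n = μ_nC_ox · (W/L) = 6.6 mA/V².
V_ov = V_GS − V_TN = 3.24 − 1.4 = 1.84 V.
Since V_DS = 0.527 V < V_ov = 1.84 V, the device is in the triode region.
I_D = k_n [V_ov · V_DS − ½ V_DS²] = 6.6 × [1.84 × 0.527 − 0.5 × 0.527²] = 5.48 mA.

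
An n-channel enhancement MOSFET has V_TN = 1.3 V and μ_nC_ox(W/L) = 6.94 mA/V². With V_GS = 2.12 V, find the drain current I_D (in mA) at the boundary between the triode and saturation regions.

At the boundary V_DS = V_ov = V_GS − V_TN = 2.12 − 1.3 = 0.82 V.
I_D = ½ k_n V_ov² = 0.5 × 6.94 × 0.82² = 2.33 mA.

I_D = 2.33 mA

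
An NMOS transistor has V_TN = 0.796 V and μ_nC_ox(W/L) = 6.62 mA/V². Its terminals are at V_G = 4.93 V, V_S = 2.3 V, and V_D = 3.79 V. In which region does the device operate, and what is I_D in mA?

Triode; I_D = 10.7 mA

V_GS = V_G − V_S = 4.93 − 2.3 = 2.63 V; V_DS = V_D − V_S = 3.79 − 2.3 = 1.49 V.
V_ov = V_GS − V_TN = 2.63 − 0.796 = 1.83 V.
Since V_DS = 1.49 V < V_ov = 1.83 V, the device is in the triode region.
I_D = k_n [V_ov · V_DS − ½ V_DS²] = 6.62 × [1.83 × 1.49 − 0.5 × 1.49²] = 10.7 mA.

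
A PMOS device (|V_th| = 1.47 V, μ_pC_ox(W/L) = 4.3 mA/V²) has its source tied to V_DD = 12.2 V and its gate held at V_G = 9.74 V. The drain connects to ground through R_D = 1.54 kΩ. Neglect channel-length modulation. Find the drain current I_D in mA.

V_SG = V_DD − V_G = 12.2 − 9.74 = 2.46 V, so V_ov = 2.46 − 1.47 = 0.99 V.
Assume saturation: I_D = ½ k_p V_ov² = 0.5 × 4.3 × 0.99² = 2.11 mA, giving V_SD = V_DD − I_D R_D = 12.2 − 2.11 × 1.54 = 8.95 V.
V_SD = 8.95 V ≥ V_ov = 0.99 V, confirming saturation.

I_D = 2.11 mA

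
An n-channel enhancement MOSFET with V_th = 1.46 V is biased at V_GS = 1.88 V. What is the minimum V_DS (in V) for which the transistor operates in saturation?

V_DS,sat = 0.420 V

The boundary between triode and saturation is V_DS = V_GS − V_th = V_ov.
V_ov = 1.88 − 1.46 = 0.42 V.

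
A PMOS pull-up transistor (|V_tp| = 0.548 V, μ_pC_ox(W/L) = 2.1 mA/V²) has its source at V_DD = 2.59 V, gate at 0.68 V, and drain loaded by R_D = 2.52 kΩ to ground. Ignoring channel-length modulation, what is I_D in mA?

I_D = 0.886 mA

V_SG = V_DD − V_G = 2.59 − 0.68 = 1.91 V, so V_ov = 1.91 − 0.548 = 1.36 V.
Assume saturation: I_D = ½ k_p V_ov² = 0.5 × 2.1 × 1.36² = 1.95 mA, giving V_SD = V_DD − I_D R_D = 2.59 − 1.95 × 2.52 = -2.32 V.
But -2.32 V < V_ov = 1.36 V, so the device is actually in triode.
In triode I_D = k_p[V_ov V_SD − ½ V_SD²] and I_D = (V_DD − V_SD)/R_D. Equating: 2.65 V_SD² − 8.208 V_SD + 2.59 = 0, giving V_SD = 0.357 V (the root below V_ov).
I_D = (2.59 − 0.357) / 2.52 = 0.886 mA.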